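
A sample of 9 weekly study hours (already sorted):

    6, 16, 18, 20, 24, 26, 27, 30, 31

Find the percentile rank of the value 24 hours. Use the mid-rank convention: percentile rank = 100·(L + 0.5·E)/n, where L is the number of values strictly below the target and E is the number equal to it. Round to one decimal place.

50.0

Count below 24: L = 4; count equal: E = 1; n = 9.
Percentile rank = 100·(4 + 0.5·1)/9 = 100·4.5/9 = 50.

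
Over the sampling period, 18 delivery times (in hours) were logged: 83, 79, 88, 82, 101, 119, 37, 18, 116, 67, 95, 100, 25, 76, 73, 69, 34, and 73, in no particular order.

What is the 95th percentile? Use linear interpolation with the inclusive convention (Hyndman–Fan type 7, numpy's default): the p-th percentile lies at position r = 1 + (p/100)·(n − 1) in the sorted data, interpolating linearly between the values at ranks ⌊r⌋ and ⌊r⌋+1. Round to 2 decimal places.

Sorted: 18, 25, 34, 37, 67, 69, 73, 73, 76, 79, 82, 83, 88, 95, 100, 101, 116, 119.
n = 18.
r = 1 + (95/100)·(18 − 1) = 1 + 16.15 = 17.15.
Rank 17 is 116 and rank 18 is 119.
Interpolate: 116 + 0.15·(119 − 116) = 116 + 0.15·3 = 116.45.

116.45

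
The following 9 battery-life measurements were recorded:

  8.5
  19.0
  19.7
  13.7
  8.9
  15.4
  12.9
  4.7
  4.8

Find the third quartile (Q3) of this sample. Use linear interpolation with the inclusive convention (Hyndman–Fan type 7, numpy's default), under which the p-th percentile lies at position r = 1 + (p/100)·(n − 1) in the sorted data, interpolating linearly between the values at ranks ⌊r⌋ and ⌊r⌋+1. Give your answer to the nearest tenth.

15.4

Sorted: 4.7, 4.8, 8.5, 8.9, 12.9, 13.7, 15.4, 19.0, 19.7.
n = 9.
r = 1 + (75/100)·(9 − 1) = 1 + 6 = 7.
r is an integer, so P75 is the value at rank 7: 15.4.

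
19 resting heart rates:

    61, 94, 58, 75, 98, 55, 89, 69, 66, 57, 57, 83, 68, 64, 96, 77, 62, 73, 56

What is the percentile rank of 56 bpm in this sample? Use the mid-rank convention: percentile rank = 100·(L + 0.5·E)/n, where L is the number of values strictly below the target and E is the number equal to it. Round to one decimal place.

Sorted: 55, 56, 57, 57, 58, 61, 62, 64, 66, 68, 69, 73, 75, 77, 83, 89, 94, 96, 98.
Count below 56: L = 1; count equal: E = 1; n = 19.
Percentile rank = 100·(1 + 0.5·1)/19 = 100·1.5/19 = 7.895.

7.9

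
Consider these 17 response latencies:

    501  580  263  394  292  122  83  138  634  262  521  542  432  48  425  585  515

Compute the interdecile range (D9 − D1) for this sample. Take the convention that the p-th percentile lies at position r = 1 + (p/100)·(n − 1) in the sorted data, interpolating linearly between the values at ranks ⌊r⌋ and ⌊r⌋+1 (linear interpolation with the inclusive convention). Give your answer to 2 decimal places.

475.60

Sorted: 48, 83, 122, 138, 262, 263, 292, 394, 425, 432, 501, 515, 521, 542, 580, 585, 634.
n = 17.
P10: r = 2.6; ranks 2–3 are 83, 122; interpolating gives 106.4.
P90: r = 15.4; ranks 15–16 are 580, 585; interpolating gives 582.
Difference: 582 − 106.4 = 475.6.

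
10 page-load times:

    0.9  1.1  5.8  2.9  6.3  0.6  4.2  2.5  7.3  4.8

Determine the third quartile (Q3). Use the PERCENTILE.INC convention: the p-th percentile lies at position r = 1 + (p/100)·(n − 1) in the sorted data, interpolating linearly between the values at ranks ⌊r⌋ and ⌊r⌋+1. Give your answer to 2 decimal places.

Sorted: 0.6, 0.9, 1.1, 2.5, 2.9, 4.2, 4.8, 5.8, 6.3, 7.3.
n = 10.
r = 1 + (75/100)·(10 − 1) = 1 + 6.75 = 7.75.
Rank 7 is 4.8 and rank 8 is 5.8.
Interpolate: 4.8 + 0.75·(5.8 − 4.8) = 4.8 + 0.75·1 = 5.55.

5.55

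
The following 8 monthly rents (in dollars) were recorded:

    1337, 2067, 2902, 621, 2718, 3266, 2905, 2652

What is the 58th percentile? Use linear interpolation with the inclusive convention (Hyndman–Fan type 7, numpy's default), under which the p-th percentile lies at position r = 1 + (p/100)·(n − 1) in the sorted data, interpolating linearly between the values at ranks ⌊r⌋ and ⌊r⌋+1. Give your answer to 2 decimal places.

Sorted: 621, 1337, 2067, 2652, 2718, 2902, 2905, 3266.
n = 8.
r = 1 + (58/100)·(8 − 1) = 1 + 4.06 = 5.06.
Rank 5 is 2718 and rank 6 is 2902.
Interpolate: 2718 + 0.06·(2902 − 2718) = 2718 + 0.06·184 = 2729.04.

2729.04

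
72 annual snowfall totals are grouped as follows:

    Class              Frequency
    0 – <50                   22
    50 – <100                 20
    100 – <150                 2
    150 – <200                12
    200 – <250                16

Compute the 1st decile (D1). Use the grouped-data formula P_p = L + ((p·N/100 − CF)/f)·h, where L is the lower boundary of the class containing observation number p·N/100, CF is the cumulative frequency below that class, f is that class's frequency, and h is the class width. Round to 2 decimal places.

N = 72; target position k = 10/100 · 72 = 7.2.
Cumulative frequencies: 22, 42, 44, 56, 72.
Observation 7.2 falls in the class 0 – <50.
L = 0, CF = 0, f = 22, h = 50.
P10 = 0 + ((7.2 − 0)/22)·50 = 0 + 16.3636 = 16.3636.

16.36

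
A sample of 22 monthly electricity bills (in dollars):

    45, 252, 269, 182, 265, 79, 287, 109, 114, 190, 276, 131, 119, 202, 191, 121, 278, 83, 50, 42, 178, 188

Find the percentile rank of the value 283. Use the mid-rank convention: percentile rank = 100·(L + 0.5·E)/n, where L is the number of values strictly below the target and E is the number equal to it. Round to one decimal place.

Sorted: 42, 45, 50, 79, 83, 109, 114, 119, 121, 131, 178, 182, 188, 190, 191, 202, 252, 265, 269, 276, 278, 287.
Count below 283: L = 21; count equal: E = 0; n = 22.
Percentile rank = 100·(21 + 0.5·0)/22 = 100·21/22 = 95.45.

95.5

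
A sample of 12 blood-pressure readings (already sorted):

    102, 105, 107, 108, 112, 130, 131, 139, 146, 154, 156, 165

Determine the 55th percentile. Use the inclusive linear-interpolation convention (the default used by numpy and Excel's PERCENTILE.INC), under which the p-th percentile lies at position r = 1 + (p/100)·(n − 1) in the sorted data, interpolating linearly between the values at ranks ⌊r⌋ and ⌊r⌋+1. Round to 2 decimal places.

n = 12.
r = 1 + (55/100)·(12 − 1) = 1 + 6.05 = 7.05.
Rank 7 is 131 and rank 8 is 139.
Interpolate: 131 + 0.05·(139 − 131) = 131 + 0.05·8 = 131.4.

131.40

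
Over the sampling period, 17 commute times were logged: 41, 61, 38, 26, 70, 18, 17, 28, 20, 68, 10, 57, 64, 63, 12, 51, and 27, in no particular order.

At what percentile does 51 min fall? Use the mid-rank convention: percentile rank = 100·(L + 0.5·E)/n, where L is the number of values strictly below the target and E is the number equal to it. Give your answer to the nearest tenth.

Sorted: 10, 12, 17, 18, 20, 26, 27, 28, 38, 41, 51, 57, 61, 63, 64, 68, 70.
Count below 51: L = 10; count equal: E = 1; n = 17.
Percentile rank = 100·(10 + 0.5·1)/17 = 100·10.5/17 = 61.76.

61.8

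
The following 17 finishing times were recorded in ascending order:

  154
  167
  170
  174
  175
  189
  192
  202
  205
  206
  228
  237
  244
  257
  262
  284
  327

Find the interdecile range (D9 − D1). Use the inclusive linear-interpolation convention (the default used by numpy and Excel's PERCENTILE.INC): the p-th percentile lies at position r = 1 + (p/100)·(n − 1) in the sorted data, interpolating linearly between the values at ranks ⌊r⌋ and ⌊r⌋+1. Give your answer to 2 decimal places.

n = 17.
P10: r = 2.6; ranks 2–3 are 167, 170; interpolating gives 168.8.
P90: r = 15.4; ranks 15–16 are 262, 284; interpolating gives 270.8.
Difference: 270.8 − 168.8 = 102.

102.00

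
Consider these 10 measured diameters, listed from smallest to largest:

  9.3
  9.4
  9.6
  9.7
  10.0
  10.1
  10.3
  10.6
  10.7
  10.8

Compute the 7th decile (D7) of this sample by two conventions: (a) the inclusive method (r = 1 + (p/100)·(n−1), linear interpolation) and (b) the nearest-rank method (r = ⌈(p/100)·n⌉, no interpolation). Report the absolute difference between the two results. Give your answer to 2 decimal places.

0.09

n = 10.
(a) r = 7.3; between ranks 7 (10.3) and 8 (10.6): 10.39.
(b) the nearest-rank method: rank 7 → 10.3.
|10.39 − 10.3| = 0.09.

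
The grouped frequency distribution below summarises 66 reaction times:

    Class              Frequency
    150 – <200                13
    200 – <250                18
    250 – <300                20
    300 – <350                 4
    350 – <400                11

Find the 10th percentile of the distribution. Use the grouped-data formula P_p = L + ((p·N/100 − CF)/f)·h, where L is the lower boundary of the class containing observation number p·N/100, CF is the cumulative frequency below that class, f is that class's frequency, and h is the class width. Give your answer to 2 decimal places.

175.38

N = 66; target position k = 10/100 · 66 = 6.6.
Cumulative frequencies: 13, 31, 51, 55, 66.
Observation 6.6 falls in the class 150 – <200.
L = 150, CF = 0, f = 13, h = 50.
P10 = 150 + ((6.6 − 0)/13)·50 = 150 + 25.3846 = 175.385.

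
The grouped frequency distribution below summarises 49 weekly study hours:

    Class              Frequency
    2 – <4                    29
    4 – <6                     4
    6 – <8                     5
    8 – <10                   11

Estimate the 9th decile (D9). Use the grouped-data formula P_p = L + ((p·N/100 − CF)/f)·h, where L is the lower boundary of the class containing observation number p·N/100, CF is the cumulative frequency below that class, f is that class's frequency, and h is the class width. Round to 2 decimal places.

N = 49; target position k = 90/100 · 49 = 44.1.
Cumulative frequencies: 29, 33, 38, 49.
Observation 44.1 falls in the class 8 – <10.
L = 8, CF = 38, f = 11, h = 2.
P90 = 8 + ((44.1 − 38)/11)·2 = 8 + 1.10909 = 9.10909.

9.11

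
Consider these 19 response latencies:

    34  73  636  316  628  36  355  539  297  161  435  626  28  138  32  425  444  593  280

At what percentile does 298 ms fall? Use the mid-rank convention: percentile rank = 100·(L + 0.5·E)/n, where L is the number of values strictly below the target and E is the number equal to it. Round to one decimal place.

47.4

Sorted: 28, 32, 34, 36, 73, 138, 161, 280, 297, 316, 355, 425, 435, 444, 539, 593, 626, 628, 636.
Count below 298: L = 9; count equal: E = 0; n = 19.
Percentile rank = 100·(9 + 0.5·0)/19 = 100·9/19 = 47.37.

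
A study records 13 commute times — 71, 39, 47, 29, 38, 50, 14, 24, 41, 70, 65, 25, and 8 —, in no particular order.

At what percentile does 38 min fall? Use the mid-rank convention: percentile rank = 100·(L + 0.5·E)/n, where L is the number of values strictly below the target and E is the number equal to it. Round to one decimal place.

Sorted: 8, 14, 24, 25, 29, 38, 39, 41, 47, 50, 65, 70, 71.
Count below 38: L = 5; count equal: E = 1; n = 13.
Percentile rank = 100·(5 + 0.5·1)/13 = 100·5.5/13 = 42.31.

42.3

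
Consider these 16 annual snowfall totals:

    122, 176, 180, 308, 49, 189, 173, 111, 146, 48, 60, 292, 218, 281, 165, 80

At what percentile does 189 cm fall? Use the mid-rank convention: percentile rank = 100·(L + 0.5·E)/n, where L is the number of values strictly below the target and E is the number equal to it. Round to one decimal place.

Sorted: 48, 49, 60, 80, 111, 122, 146, 165, 173, 176, 180, 189, 218, 281, 292, 308.
Count below 189: L = 11; count equal: E = 1; n = 16.
Percentile rank = 100·(11 + 0.5·1)/16 = 100·11.5/16 = 71.88.

71.9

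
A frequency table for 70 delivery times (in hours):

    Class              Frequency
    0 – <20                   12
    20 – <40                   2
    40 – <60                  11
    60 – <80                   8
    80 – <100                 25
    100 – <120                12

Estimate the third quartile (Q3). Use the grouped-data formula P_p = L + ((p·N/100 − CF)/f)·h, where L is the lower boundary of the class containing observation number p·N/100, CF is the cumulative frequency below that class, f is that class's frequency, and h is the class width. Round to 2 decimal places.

95.60

N = 70; target position k = 75/100 · 70 = 52.5.
Cumulative frequencies: 12, 14, 25, 33, 58, 70.
Observation 52.5 falls in the class 80 – <100.
L = 80, CF = 33, f = 25, h = 20.
P75 = 80 + ((52.5 − 33)/25)·20 = 80 + 15.6 = 95.6.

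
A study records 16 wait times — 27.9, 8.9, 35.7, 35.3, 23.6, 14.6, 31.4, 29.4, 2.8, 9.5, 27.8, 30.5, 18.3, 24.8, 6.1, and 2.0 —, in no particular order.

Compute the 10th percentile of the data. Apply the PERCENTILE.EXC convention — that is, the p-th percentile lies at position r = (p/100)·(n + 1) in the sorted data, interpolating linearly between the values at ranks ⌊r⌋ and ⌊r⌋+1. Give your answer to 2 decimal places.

Sorted: 2.0, 2.8, 6.1, 8.9, 9.5, 14.6, 18.3, 23.6, 24.8, 27.8, 27.9, 29.4, 30.5, 31.4, 35.3, 35.7.
n = 16.
r = (10/100)·(16 + 1) = 1.7.
Rank 1 is 2.0 and rank 2 is 2.8.
Interpolate: 2.0 + 0.7·(2.8 − 2.0) = 2.0 + 0.7·0.8 = 2.56.

2.56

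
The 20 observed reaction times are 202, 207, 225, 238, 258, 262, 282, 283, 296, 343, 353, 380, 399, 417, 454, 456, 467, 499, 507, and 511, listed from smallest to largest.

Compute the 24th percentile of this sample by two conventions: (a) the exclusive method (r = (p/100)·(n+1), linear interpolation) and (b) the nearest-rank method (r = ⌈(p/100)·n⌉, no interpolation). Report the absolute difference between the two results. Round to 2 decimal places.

0.16

n = 20.
(a) r = 5.04; between ranks 5 (258) and 6 (262): 258.16.
(b) the nearest-rank method: rank 5 → 258.
|258.16 − 258| = 0.16.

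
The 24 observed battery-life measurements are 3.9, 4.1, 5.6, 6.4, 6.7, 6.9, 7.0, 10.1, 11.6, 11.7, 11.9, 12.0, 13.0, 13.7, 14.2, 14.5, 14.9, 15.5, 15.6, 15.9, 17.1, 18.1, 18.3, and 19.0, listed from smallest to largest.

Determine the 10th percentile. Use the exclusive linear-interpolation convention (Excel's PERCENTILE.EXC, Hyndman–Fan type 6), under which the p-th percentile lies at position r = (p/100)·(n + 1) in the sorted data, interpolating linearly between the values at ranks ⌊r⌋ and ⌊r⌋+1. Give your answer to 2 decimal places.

4.85

n = 24.
r = (10/100)·(24 + 1) = 2.5.
Rank 2 is 4.1 and rank 3 is 5.6.
Interpolate: 4.1 + 0.5·(5.6 − 4.1) = 4.1 + 0.5·1.5 = 4.85.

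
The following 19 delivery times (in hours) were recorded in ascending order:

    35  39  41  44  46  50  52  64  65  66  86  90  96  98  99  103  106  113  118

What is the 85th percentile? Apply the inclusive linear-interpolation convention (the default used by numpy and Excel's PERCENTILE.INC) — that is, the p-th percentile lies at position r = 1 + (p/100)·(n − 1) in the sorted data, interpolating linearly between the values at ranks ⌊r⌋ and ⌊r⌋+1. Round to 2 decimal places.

n = 19.
r = 1 + (85/100)·(19 − 1) = 1 + 15.3 = 16.3.
Rank 16 is 103 and rank 17 is 106.
Interpolate: 103 + 0.3·(106 − 103) = 103 + 0.3·3 = 103.9.

103.90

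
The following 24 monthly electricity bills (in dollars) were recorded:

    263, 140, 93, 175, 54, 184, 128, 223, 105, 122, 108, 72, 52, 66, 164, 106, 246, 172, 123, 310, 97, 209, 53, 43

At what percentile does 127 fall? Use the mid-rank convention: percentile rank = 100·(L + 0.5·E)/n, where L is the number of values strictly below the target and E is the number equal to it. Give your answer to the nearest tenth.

Sorted: 43, 52, 53, 54, 66, 72, 93, 97, 105, 106, 108, 122, 123, 128, 140, 164, 172, 175, 184, 209, 223, 246, 263, 310.
Count below 127: L = 13; count equal: E = 0; n = 24.
Percentile rank = 100·(13 + 0.5·0)/24 = 100·13/24 = 54.17.

54.2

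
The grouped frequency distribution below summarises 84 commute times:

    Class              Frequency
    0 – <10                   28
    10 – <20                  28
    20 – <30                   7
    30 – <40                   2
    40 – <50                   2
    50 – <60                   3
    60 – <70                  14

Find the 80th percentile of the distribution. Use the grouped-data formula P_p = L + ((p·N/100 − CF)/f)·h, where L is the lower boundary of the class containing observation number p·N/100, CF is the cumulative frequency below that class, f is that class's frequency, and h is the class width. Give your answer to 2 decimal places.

50.67

N = 84; target position k = 80/100 · 84 = 67.2.
Cumulative frequencies: 28, 56, 63, 65, 67, 70, 84.
Observation 67.2 falls in the class 50 – <60.
L = 50, CF = 67, f = 3, h = 10.
P80 = 50 + ((67.2 − 67)/3)·10 = 50 + 0.666667 = 50.6667.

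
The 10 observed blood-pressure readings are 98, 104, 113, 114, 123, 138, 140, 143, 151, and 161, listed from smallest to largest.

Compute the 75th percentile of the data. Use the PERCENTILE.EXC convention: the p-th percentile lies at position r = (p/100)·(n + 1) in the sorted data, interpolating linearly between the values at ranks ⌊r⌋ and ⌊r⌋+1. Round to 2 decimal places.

145.00

n = 10.
r = (75/100)·(10 + 1) = 8.25.
Rank 8 is 143 and rank 9 is 151.
Interpolate: 143 + 0.25·(151 − 143) = 143 + 0.25·8 = 145.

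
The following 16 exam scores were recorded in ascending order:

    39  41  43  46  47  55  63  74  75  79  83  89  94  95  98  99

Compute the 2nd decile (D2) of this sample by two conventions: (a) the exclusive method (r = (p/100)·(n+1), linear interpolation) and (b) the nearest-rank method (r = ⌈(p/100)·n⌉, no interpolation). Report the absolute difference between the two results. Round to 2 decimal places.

1.80

n = 16.
(a) r = 3.4; between ranks 3 (43) and 4 (46): 44.2.
(b) the nearest-rank method: rank 4 → 46.
|44.2 − 46| = 1.8.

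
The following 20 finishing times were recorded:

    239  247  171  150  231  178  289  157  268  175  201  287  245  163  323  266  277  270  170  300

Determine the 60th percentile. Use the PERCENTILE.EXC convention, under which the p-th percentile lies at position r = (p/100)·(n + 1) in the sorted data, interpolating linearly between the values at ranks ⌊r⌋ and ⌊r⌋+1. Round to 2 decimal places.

Sorted: 150, 157, 163, 170, 171, 175, 178, 201, 231, 239, 245, 247, 266, 268, 270, 277, 287, 289, 300, 323.
n = 20.
r = (60/100)·(20 + 1) = 12.6.
Rank 12 is 247 and rank 13 is 266.
Interpolate: 247 + 0.6·(266 − 247) = 247 + 0.6·19 = 258.4.

258.40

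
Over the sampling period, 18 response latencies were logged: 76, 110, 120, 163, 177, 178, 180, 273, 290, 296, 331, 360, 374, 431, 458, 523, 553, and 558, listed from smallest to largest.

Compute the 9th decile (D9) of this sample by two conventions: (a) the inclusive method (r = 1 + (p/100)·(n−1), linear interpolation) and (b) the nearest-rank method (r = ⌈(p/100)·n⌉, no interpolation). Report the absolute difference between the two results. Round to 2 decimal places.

n = 18.
(a) r = 16.3; between ranks 16 (523) and 17 (553): 532.
(b) the nearest-rank method: rank 17 → 553.
|532 − 553| = 21.

21.00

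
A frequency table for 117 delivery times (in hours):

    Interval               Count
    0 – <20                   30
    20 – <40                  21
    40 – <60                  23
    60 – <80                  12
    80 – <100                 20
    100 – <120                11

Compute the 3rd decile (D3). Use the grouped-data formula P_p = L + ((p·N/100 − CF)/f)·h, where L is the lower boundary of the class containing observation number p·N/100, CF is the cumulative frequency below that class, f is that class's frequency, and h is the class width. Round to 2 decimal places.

N = 117; target position k = 30/100 · 117 = 35.1.
Cumulative frequencies: 30, 51, 74, 86, 106, 117.
Observation 35.1 falls in the class 20 – <40.
L = 20, CF = 30, f = 21, h = 20.
P30 = 20 + ((35.1 − 30)/21)·20 = 20 + 4.85714 = 24.8571.

24.86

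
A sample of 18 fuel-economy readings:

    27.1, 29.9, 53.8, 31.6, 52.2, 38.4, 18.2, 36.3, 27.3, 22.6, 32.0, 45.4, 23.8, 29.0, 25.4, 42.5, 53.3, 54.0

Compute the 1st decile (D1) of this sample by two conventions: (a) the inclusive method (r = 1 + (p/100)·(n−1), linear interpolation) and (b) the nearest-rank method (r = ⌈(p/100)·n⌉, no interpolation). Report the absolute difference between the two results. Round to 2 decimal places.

0.84

Sorted: 18.2, 22.6, 23.8, 25.4, 27.1, 27.3, 29.0, 29.9, 31.6, 32.0, 36.3, 38.4, 42.5, 45.4, 52.2, 53.3, 53.8, 54.0.
n = 18.
(a) r = 2.7; between ranks 2 (22.6) and 3 (23.8): 23.44.
(b) the nearest-rank method: rank 2 → 22.6.
|23.44 − 22.6| = 0.84.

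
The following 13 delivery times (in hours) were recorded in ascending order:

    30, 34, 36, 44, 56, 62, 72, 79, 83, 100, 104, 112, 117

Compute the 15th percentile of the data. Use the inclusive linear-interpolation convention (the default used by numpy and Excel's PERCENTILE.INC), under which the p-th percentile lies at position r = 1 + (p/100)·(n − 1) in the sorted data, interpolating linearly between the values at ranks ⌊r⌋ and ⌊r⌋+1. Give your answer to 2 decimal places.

n = 13.
r = 1 + (15/100)·(13 − 1) = 1 + 1.8 = 2.8.
Rank 2 is 34 and rank 3 is 36.
Interpolate: 34 + 0.8·(36 − 34) = 34 + 0.8·2 = 35.6.

35.60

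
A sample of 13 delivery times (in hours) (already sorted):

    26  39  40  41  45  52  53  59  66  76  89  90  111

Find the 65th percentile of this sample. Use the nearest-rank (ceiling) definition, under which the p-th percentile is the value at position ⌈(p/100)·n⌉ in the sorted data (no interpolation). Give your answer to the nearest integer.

66

n = 13.
Position = ⌈65/100 · 13⌉ = ⌈8.45⌉ = 9.
The value at rank 9 is 66.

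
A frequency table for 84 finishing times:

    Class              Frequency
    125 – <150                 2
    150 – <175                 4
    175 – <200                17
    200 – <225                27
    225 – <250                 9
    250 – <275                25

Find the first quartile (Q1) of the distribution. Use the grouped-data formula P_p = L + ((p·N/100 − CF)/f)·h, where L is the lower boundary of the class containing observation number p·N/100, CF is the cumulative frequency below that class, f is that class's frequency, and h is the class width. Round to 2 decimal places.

197.06

N = 84; target position k = 25/100 · 84 = 21.
Cumulative frequencies: 2, 6, 23, 50, 59, 84.
Observation 21 falls in the class 175 – <200.
L = 175, CF = 6, f = 17, h = 25.
P25 = 175 + ((21 − 6)/17)·25 = 175 + 22.0588 = 197.059.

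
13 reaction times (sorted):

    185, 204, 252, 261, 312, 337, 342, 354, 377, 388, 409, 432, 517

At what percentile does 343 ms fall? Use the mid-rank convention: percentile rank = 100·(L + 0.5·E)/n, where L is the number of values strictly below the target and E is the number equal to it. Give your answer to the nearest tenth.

Count below 343: L = 7; count equal: E = 0; n = 13.
Percentile rank = 100·(7 + 0.5·0)/13 = 100·7/13 = 53.85.

53.8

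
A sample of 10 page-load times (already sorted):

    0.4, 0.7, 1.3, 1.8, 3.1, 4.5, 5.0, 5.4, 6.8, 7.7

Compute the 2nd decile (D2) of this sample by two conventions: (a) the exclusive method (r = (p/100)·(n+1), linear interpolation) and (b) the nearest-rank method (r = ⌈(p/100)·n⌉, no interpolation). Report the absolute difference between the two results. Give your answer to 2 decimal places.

n = 10.
(a) r = 2.2; between ranks 2 (0.7) and 3 (1.3): 0.82.
(b) the nearest-rank method: rank 2 → 0.7.
|0.82 − 0.7| = 0.12.

0.12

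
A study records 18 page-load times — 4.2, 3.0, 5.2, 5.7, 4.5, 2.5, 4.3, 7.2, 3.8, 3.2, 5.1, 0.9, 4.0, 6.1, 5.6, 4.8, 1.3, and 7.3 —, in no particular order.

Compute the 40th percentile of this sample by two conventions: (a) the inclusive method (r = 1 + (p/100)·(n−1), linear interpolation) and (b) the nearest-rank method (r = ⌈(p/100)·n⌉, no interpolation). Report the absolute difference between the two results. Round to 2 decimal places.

0.04

Sorted: 0.9, 1.3, 2.5, 3.0, 3.2, 3.8, 4.0, 4.2, 4.3, 4.5, 4.8, 5.1, 5.2, 5.6, 5.7, 6.1, 7.2, 7.3.
n = 18.
(a) r = 7.8; between ranks 7 (4.0) and 8 (4.2): 4.16.
(b) the nearest-rank method: rank 8 → 4.2.
|4.16 − 4.2| = 0.04.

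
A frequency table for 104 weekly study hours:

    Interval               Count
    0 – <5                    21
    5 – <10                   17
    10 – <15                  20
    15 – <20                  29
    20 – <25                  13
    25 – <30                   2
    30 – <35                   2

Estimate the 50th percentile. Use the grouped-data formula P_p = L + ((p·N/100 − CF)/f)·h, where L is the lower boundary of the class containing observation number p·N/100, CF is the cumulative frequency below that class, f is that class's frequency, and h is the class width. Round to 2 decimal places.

N = 104; target position k = 50/100 · 104 = 52.
Cumulative frequencies: 21, 38, 58, 87, 100, 102, 104.
Observation 52 falls in the class 10 – <15.
L = 10, CF = 38, f = 20, h = 5.
P50 = 10 + ((52 − 38)/20)·5 = 10 + 3.5 = 13.5.

13.50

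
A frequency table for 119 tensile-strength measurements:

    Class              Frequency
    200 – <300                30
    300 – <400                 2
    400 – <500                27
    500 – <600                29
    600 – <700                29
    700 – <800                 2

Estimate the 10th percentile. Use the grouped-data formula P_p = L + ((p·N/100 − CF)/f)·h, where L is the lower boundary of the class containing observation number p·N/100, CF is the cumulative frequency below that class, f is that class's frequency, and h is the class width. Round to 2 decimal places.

N = 119; target position k = 10/100 · 119 = 11.9.
Cumulative frequencies: 30, 32, 59, 88, 117, 119.
Observation 11.9 falls in the class 200 – <300.
L = 200, CF = 0, f = 30, h = 100.
P10 = 200 + ((11.9 − 0)/30)·100 = 200 + 39.6667 = 239.667.

239.67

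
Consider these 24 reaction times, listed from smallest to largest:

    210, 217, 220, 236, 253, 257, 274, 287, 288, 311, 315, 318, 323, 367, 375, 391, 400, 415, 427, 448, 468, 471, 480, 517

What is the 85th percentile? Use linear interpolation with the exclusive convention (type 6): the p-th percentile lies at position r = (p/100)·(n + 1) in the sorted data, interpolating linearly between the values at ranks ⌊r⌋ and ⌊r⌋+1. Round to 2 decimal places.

468.75

n = 24.
r = (85/100)·(24 + 1) = 21.25.
Rank 21 is 468 and rank 22 is 471.
Interpolate: 468 + 0.25·(471 − 468) = 468 + 0.25·3 = 468.75.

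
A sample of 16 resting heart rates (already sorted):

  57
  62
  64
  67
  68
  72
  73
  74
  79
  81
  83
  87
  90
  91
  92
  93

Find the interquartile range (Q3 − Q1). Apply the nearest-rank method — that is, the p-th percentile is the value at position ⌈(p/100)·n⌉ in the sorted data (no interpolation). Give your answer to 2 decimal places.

n = 16.
P25: rank ⌈25/100·16⌉ = 4 → 67.
P75: rank ⌈75/100·16⌉ = 12 → 87.
Difference: 87 − 67 = 20.

20.00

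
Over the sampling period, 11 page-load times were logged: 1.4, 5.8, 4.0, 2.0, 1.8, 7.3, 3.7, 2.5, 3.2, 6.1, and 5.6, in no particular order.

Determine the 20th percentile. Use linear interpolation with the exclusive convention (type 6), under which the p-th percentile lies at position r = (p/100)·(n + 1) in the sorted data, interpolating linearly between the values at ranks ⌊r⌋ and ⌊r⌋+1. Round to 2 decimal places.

Sorted: 1.4, 1.8, 2.0, 2.5, 3.2, 3.7, 4.0, 5.6, 5.8, 6.1, 7.3.
n = 11.
r = (20/100)·(11 + 1) = 2.4.
Rank 2 is 1.8 and rank 3 is 2.0.
Interpolate: 1.8 + 0.4·(2.0 − 1.8) = 1.8 + 0.4·0.2 = 1.88.

1.88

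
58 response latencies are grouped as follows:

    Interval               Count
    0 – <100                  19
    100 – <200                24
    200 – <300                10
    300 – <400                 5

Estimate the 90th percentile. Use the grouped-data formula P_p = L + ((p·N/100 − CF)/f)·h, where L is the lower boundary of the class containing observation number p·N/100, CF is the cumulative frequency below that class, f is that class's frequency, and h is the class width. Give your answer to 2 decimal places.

292.00

N = 58; target position k = 90/100 · 58 = 52.2.
Cumulative frequencies: 19, 43, 53, 58.
Observation 52.2 falls in the class 200 – <300.
L = 200, CF = 43, f = 10, h = 100.
P90 = 200 + ((52.2 − 43)/10)·100 = 200 + 92 = 292.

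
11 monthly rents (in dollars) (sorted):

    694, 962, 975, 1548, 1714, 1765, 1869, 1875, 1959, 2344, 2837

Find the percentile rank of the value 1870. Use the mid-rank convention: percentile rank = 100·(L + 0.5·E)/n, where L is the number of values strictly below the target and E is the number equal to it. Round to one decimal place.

63.6

Count below 1870: L = 7; count equal: E = 0; n = 11.
Percentile rank = 100·(7 + 0.5·0)/11 = 100·7/11 = 63.64.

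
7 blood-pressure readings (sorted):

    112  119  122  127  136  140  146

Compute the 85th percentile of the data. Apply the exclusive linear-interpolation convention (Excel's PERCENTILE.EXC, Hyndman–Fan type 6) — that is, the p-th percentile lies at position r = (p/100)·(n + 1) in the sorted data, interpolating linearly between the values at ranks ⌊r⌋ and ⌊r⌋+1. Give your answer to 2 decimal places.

144.80

n = 7.
r = (85/100)·(7 + 1) = 6.8.
Rank 6 is 140 and rank 7 is 146.
Interpolate: 140 + 0.8·(146 − 140) = 140 + 0.8·6 = 144.8.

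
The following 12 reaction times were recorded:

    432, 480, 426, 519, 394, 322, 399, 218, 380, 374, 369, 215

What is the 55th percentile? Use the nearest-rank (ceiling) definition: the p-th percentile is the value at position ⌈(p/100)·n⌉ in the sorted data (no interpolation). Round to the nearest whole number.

394

Sorted: 215, 218, 322, 369, 374, 380, 394, 399, 426, 432, 480, 519.
n = 12.
Position = ⌈55/100 · 12⌉ = ⌈6.6⌉ = 7.
The value at rank 7 is 394.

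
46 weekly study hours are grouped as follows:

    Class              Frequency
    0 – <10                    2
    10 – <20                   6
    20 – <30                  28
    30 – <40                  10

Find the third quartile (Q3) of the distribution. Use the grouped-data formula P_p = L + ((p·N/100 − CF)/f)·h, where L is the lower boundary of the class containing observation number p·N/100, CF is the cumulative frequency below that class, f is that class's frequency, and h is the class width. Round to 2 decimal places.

N = 46; target position k = 75/100 · 46 = 34.5.
Cumulative frequencies: 2, 8, 36, 46.
Observation 34.5 falls in the class 20 – <30.
L = 20, CF = 8, f = 28, h = 10.
P75 = 20 + ((34.5 − 8)/28)·10 = 20 + 9.46429 = 29.4643.

29.46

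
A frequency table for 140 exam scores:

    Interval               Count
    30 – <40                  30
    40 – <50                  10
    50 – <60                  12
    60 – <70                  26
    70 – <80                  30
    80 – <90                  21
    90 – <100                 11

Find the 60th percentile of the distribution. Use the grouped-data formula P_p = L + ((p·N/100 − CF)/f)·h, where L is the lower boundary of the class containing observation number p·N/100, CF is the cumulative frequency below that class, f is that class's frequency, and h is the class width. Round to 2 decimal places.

N = 140; target position k = 60/100 · 140 = 84.
Cumulative frequencies: 30, 40, 52, 78, 108, 129, 140.
Observation 84 falls in the class 70 – <80.
L = 70, CF = 78, f = 30, h = 10.
P60 = 70 + ((84 − 78)/30)·10 = 70 + 2 = 72.

72.00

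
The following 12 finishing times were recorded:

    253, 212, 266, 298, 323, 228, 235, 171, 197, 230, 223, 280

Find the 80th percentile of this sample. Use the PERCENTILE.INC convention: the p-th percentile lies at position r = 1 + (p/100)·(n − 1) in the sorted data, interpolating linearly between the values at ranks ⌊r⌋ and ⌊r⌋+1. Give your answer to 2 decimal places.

277.20

Sorted: 171, 197, 212, 223, 228, 230, 235, 253, 266, 280, 298, 323.
n = 12.
r = 1 + (80/100)·(12 − 1) = 1 + 8.8 = 9.8.
Rank 9 is 266 and rank 10 is 280.
Interpolate: 266 + 0.8·(280 − 266) = 266 + 0.8·14 = 277.2.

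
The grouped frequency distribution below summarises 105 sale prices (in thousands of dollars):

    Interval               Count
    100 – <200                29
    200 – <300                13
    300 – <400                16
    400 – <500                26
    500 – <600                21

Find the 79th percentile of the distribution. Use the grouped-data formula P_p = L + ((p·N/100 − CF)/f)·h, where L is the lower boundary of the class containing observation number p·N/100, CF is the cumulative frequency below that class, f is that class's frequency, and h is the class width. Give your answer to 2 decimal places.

N = 105; target position k = 79/100 · 105 = 82.95.
Cumulative frequencies: 29, 42, 58, 84, 105.
Observation 82.95 falls in the class 400 – <500.
L = 400, CF = 58, f = 26, h = 100.
P79 = 400 + ((82.95 − 58)/26)·100 = 400 + 95.9615 = 495.962.

495.96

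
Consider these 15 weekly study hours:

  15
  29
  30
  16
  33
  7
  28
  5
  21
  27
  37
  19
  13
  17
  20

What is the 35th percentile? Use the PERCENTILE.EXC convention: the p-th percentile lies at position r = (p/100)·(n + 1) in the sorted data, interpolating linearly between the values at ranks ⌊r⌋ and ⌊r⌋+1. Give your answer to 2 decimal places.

Sorted: 5, 7, 13, 15, 16, 17, 19, 20, 21, 27, 28, 29, 30, 33, 37.
n = 15.
r = (35/100)·(15 + 1) = 5.6.
Rank 5 is 16 and rank 6 is 17.
Interpolate: 16 + 0.6·(17 − 16) = 16 + 0.6·1 = 16.6.

16.60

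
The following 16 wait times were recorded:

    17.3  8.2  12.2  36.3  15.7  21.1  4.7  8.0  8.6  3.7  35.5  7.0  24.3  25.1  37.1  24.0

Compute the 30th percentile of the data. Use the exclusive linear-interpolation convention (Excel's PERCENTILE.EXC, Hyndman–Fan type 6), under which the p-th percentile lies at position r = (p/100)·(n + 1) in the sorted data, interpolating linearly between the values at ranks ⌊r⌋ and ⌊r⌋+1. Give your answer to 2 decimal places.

8.24

Sorted: 3.7, 4.7, 7.0, 8.0, 8.2, 8.6, 12.2, 15.7, 17.3, 21.1, 24.0, 24.3, 25.1, 35.5, 36.3, 37.1.
n = 16.
r = (30/100)·(16 + 1) = 5.1.
Rank 5 is 8.2 and rank 6 is 8.6.
Interpolate: 8.2 + 0.1·(8.6 − 8.2) = 8.2 + 0.1·0.4 = 8.24.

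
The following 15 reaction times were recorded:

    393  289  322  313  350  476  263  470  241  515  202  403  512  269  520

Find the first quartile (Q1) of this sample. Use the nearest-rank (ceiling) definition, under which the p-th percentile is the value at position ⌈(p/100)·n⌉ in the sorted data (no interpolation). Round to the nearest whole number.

269

Sorted: 202, 241, 263, 269, 289, 313, 322, 350, 393, 403, 470, 476, 512, 515, 520.
n = 15.
Position = ⌈25/100 · 15⌉ = ⌈3.75⌉ = 4.
The value at rank 4 is 269.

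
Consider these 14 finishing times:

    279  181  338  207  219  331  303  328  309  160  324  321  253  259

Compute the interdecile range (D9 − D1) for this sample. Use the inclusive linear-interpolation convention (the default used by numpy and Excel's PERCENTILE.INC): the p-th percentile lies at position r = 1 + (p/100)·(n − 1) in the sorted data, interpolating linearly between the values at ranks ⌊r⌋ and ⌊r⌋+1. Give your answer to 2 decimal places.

Sorted: 160, 181, 207, 219, 253, 259, 279, 303, 309, 321, 324, 328, 331, 338.
n = 14.
P10: r = 2.3; ranks 2–3 are 181, 207; interpolating gives 188.8.
P90: r = 12.7; ranks 12–13 are 328, 331; interpolating gives 330.1.
Difference: 330.1 − 188.8 = 141.3.

141.30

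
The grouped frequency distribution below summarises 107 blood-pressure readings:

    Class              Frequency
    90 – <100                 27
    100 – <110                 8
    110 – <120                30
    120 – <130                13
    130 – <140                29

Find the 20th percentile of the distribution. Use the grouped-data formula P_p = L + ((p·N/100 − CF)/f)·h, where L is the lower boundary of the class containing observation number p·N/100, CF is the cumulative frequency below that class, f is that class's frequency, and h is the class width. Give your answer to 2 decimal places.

97.93

N = 107; target position k = 20/100 · 107 = 21.4.
Cumulative frequencies: 27, 35, 65, 78, 107.
Observation 21.4 falls in the class 90 – <100.
L = 90, CF = 0, f = 27, h = 10.
P20 = 90 + ((21.4 − 0)/27)·10 = 90 + 7.92593 = 97.9259.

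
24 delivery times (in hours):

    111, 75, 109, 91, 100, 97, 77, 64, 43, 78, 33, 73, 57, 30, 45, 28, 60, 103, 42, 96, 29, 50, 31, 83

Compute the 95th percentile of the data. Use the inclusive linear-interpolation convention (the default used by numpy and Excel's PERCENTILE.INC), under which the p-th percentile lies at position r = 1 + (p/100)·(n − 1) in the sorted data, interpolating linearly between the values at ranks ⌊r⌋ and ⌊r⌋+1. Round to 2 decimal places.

Sorted: 28, 29, 30, 31, 33, 42, 43, 45, 50, 57, 60, 64, 73, 75, 77, 78, 83, 91, 96, 97, 100, 103, 109, 111.
n = 24.
r = 1 + (95/100)·(24 − 1) = 1 + 21.85 = 22.85.
Rank 22 is 103 and rank 23 is 109.
Interpolate: 103 + 0.85·(109 − 103) = 103 + 0.85·6 = 108.1.

108.10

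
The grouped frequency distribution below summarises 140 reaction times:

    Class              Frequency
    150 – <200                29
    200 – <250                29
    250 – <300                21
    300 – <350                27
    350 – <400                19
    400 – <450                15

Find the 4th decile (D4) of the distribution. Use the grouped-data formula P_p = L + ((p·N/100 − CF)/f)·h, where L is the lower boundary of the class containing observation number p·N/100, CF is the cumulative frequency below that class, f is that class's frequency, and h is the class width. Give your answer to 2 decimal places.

246.55

N = 140; target position k = 40/100 · 140 = 56.
Cumulative frequencies: 29, 58, 79, 106, 125, 140.
Observation 56 falls in the class 200 – <250.
L = 200, CF = 29, f = 29, h = 50.
P40 = 200 + ((56 − 29)/29)·50 = 200 + 46.5517 = 246.552.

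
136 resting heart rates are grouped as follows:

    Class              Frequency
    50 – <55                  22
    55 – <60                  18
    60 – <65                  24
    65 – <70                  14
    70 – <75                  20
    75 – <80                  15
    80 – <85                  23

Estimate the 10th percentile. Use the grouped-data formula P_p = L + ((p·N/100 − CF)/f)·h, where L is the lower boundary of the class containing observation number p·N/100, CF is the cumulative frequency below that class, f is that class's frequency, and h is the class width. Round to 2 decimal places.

N = 136; target position k = 10/100 · 136 = 13.6.
Cumulative frequencies: 22, 40, 64, 78, 98, 113, 136.
Observation 13.6 falls in the class 50 – <55.
L = 50, CF = 0, f = 22, h = 5.
P10 = 50 + ((13.6 − 0)/22)·5 = 50 + 3.09091 = 53.0909.

53.09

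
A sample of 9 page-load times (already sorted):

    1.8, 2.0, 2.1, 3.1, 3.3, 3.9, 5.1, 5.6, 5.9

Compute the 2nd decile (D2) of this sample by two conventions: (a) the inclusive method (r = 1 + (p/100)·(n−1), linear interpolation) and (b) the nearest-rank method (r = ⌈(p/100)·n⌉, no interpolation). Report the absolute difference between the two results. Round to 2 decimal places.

n = 9.
(a) r = 2.6; between ranks 2 (2.0) and 3 (2.1): 2.06.
(b) the nearest-rank method: rank 2 → 2.
|2.06 − 2| = 0.06.

0.06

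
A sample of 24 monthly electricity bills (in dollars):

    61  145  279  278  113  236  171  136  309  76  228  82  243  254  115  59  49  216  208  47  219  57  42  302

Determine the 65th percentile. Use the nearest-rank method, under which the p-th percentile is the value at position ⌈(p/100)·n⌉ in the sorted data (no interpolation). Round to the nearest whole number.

219

Sorted: 42, 47, 49, 57, 59, 61, 76, 82, 113, 115, 136, 145, 171, 208, 216, 219, 228, 236, 243, 254, 278, 279, 302, 309.
n = 24.
Position = ⌈65/100 · 24⌉ = ⌈15.6⌉ = 16.
The value at rank 16 is 219.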